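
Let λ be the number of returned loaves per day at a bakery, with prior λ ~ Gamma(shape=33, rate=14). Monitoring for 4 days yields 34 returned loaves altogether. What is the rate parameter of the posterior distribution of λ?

Total count 34 over total exposure 4 days.
Posterior: α' = 33 + 34 = 67, β' = 14 + 4 = 18.

18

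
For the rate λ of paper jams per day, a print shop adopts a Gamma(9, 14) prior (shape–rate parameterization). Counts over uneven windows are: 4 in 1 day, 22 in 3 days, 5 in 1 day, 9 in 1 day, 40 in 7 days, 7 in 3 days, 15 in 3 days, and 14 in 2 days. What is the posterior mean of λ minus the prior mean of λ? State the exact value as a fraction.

Total count: 4 + 22 + 5 + 9 + 40 + 7 + 15 + 14 = 116.
Total exposure: 1 + 3 + 1 + 1 + 7 + 3 + 3 + 2 = 21 days.
The Gamma prior is conjugate for the Poisson rate, so λ | data ~ Gamma(9+116, 14+21) = Gamma(125, 35).
Posterior mean = 125/35 = 25/7; prior mean = 9/14 = 9/14. Difference = 25/7 − 9/14 = 41/14.

41/14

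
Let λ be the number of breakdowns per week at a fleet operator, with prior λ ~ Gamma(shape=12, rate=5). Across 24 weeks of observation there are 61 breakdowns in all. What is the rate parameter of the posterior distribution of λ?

29

Total count 61 over total exposure 24 weeks.
Conjugate update: add total count to the shape and total exposure to the rate, giving Gamma(73, 29).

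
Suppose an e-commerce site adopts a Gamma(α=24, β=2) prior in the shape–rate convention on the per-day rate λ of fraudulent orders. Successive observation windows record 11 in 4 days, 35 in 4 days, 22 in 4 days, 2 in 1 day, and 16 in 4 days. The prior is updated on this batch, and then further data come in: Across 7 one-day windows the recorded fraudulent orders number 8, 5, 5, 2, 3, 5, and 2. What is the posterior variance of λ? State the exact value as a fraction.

Total count: 11 + 35 + 22 + 2 + 16 = 86.
Total exposure: 4 + 4 + 4 + 1 + 4 = 17 days.
After the first batch: Gamma(24 + 86, 2 + 17) = Gamma(110, 19).
Total count: 8 + 5 + 5 + 2 + 3 + 5 + 2 = 30.
Total exposure: 7 days.
After the second batch: Gamma(110 + 30, 19 + 7) = Gamma(140, 26).
Posterior variance = α'/β'² = 140/676 = 35/169.

35/169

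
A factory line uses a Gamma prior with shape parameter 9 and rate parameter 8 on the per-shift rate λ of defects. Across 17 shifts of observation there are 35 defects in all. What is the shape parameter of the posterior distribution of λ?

Total count 35 over total exposure 17 shifts.
Conjugate update: add total count to the shape and total exposure to the rate, giving Gamma(44, 25).

44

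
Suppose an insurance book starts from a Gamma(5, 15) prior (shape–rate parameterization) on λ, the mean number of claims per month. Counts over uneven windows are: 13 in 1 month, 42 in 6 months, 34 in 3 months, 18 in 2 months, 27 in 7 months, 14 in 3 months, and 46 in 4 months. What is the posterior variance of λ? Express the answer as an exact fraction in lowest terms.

Total count: 13 + 42 + 34 + 18 + 27 + 14 + 46 = 194.
Total exposure: 1 + 6 + 3 + 2 + 7 + 3 + 4 = 26 months.
Gamma(α, β) with Poisson data over total exposure Σt gives posterior Gamma(α+Σx, β+Σt) = Gamma(199, 41).
Posterior variance = α'/β'² = 199/1681.

199/1681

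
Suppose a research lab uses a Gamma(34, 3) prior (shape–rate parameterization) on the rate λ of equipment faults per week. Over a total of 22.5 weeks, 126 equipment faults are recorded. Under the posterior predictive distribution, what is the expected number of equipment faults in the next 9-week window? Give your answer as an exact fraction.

960/17

Total count 126 over total exposure 22.5 weeks.
Conjugate update: add total count to the shape and total exposure to the rate, giving Gamma(160, 51/2).
Predictive mean over a 9-week window = T·E[λ|data] = 9·160/(51/2) = 960/17.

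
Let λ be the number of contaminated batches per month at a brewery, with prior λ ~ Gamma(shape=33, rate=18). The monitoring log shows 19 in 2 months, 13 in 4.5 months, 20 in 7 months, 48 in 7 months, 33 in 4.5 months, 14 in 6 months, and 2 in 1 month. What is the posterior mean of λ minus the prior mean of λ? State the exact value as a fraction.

271/150

Total count: 19 + 13 + 20 + 48 + 33 + 14 + 2 = 149.
Total exposure: 2 + 4.5 + 7 + 7 + 4.5 + 6 + 1 = 32 months.
Gamma(α, β) with Poisson data over total exposure Σt gives posterior Gamma(α+Σx, β+Σt) = Gamma(182, 50).
Posterior mean = 182/50 = 91/25; prior mean = 33/18 = 11/6. Difference = 91/25 − 11/6 = 271/150.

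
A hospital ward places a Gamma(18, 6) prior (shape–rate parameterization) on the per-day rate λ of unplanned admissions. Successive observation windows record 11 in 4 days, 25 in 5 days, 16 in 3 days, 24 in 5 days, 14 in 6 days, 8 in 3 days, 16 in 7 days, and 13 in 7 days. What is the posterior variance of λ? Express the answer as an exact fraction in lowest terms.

145/2116

Total count: 11 + 25 + 16 + 24 + 14 + 8 + 16 + 13 = 127.
Total exposure: 4 + 5 + 3 + 5 + 6 + 3 + 7 + 7 = 40 days.
Posterior: α' = 18 + 127 = 145, β' = 6 + 40 = 46.
Posterior variance = α'/β'² = 145/2116.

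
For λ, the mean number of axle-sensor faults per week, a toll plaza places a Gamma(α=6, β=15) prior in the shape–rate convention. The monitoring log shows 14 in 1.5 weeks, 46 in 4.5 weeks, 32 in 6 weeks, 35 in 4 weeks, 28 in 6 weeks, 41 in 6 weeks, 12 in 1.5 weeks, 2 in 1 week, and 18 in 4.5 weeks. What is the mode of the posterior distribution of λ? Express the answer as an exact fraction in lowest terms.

233/50

Total count: 14 + 46 + 32 + 35 + 28 + 41 + 12 + 2 + 18 = 228.
Total exposure: 1.5 + 4.5 + 6 + 4 + 6 + 6 + 1.5 + 1 + 4.5 = 35 weeks.
Conjugate update: add total count to the shape and total exposure to the rate, giving Gamma(234, 50).
Posterior mode = (α'−1)/β' = 233/50.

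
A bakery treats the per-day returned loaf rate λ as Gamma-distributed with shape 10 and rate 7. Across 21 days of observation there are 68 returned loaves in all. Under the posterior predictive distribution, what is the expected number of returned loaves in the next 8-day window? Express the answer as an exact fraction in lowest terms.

156/7

Total count 68 over total exposure 21 days.
Gamma(α, β) with Poisson data over total exposure Σt gives posterior Gamma(α+Σx, β+Σt) = Gamma(78, 28).
Predictive mean over an 8-day window = T·E[λ|data] = 8·78/28 = 156/7.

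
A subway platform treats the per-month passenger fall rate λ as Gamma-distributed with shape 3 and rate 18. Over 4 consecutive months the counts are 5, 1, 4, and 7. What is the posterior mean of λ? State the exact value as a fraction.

Total count: 5 + 1 + 4 + 7 = 17.
Total exposure: 4 months.
By Gamma–Poisson conjugacy, the posterior is Gamma(α + Σx, β + Σt) = Gamma(3 + 17, 18 + 4) = Gamma(20, 22).
Posterior mean = α'/β' = 20/22 = 10/11.

10/11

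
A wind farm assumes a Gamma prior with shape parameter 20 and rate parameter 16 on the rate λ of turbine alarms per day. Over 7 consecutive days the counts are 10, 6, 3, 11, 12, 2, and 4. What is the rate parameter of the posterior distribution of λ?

Total count: 10 + 6 + 3 + 11 + 12 + 2 + 4 = 48.
Total exposure: 7 days.
The Gamma prior is conjugate for the Poisson rate, so λ | data ~ Gamma(20+48, 16+7) = Gamma(68, 23).

23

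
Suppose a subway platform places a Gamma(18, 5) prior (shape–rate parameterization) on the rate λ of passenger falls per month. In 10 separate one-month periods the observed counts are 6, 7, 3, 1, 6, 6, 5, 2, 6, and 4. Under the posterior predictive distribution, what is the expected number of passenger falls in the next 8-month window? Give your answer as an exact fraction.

Total count: 6 + 7 + 3 + 1 + 6 + 6 + 5 + 2 + 6 + 4 = 46.
Total exposure: 10 months.
Gamma(α, β) with Poisson data over total exposure Σt gives posterior Gamma(α+Σx, β+Σt) = Gamma(64, 15).
Predictive mean over an 8-month window = T·E[λ|data] = 8·64/15 = 512/15.

512/15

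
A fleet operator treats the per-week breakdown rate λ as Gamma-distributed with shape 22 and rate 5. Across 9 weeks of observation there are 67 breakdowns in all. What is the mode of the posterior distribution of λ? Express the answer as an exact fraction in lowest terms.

Total count 67 over total exposure 9 weeks.
Gamma(α, β) with Poisson data over total exposure Σt gives posterior Gamma(α+Σx, β+Σt) = Gamma(89, 14).
Posterior mode = (α'−1)/β' = 88/14 = 44/7.

44/7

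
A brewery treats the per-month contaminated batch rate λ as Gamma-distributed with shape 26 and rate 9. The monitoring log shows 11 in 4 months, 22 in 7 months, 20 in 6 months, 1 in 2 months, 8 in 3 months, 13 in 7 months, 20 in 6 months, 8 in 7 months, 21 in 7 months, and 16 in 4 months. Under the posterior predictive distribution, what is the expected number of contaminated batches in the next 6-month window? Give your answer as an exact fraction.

498/31

Total count: 11 + 22 + 20 + 1 + 8 + 13 + 20 + 8 + 21 + 16 = 140.
Total exposure: 4 + 7 + 6 + 2 + 3 + 7 + 6 + 7 + 7 + 4 = 53 months.
Posterior: α' = 26 + 140 = 166, β' = 9 + 53 = 62.
Predictive mean over a 6-month window = T·E[λ|data] = 6·166/62 = 498/31.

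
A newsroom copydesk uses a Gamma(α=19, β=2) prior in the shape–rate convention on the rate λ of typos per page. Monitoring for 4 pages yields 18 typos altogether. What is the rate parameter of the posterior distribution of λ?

6

Total count 18 over total exposure 4 pages.
Posterior: α' = 19 + 18 = 37, β' = 2 + 4 = 6.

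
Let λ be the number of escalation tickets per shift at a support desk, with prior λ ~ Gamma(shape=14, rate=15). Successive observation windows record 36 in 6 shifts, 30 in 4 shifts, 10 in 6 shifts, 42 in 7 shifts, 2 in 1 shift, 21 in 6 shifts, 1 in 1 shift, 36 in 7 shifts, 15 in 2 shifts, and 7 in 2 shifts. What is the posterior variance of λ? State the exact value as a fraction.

214/3249

Total count: 36 + 30 + 10 + 42 + 2 + 21 + 1 + 36 + 15 + 7 = 200.
Total exposure: 6 + 4 + 6 + 7 + 1 + 6 + 1 + 7 + 2 + 2 = 42 shifts.
Posterior: α' = 14 + 200 = 214, β' = 15 + 42 = 57.
Posterior variance = α'/β'² = 214/3249.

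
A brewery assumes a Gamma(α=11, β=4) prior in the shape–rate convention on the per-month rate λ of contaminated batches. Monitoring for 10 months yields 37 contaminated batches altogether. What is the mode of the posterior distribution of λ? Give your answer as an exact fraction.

47/14

Total count 37 over total exposure 10 months.
The Gamma prior is conjugate for the Poisson rate, so λ | data ~ Gamma(11+37, 4+10) = Gamma(48, 14).
Posterior mode = (α'−1)/β' = 47/14.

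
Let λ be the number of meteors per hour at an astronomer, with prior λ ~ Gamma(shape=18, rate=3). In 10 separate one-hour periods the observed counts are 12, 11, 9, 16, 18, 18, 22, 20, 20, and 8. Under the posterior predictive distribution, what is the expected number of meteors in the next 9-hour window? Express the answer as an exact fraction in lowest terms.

Total count: 12 + 11 + 9 + 16 + 18 + 18 + 22 + 20 + 20 + 8 = 154.
Total exposure: 10 hours.
The Gamma prior is conjugate for the Poisson rate, so λ | data ~ Gamma(18+154, 3+10) = Gamma(172, 13).
Predictive mean over a 9-hour window = T·E[λ|data] = 9·172/13 = 1548/13.

1548/13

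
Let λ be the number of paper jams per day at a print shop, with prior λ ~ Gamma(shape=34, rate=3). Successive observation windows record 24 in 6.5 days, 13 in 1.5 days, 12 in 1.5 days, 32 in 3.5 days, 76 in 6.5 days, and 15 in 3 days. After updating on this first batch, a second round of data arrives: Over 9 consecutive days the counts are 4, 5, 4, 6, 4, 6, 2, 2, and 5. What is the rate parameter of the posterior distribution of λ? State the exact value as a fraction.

69/2

Total count: 24 + 13 + 12 + 32 + 76 + 15 = 172.
Total exposure: 6.5 + 1.5 + 1.5 + 3.5 + 6.5 + 3 = 22.5 days.
After the first batch: Gamma(34 + 172, 3 + 22.5) = Gamma(206, 51/2).
Total count: 4 + 5 + 4 + 6 + 4 + 6 + 2 + 2 + 5 = 38.
Total exposure: 9 days.
After the second batch: Gamma(206 + 38, 51/2 + 9) = Gamma(244, 69/2).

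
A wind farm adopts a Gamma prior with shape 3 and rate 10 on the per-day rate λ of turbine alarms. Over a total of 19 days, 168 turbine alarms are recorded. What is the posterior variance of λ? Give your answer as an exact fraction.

171/841

Total count 168 over total exposure 19 days.
Conjugate update: add total count to the shape and total exposure to the rate, giving Gamma(171, 29).
Posterior variance = α'/β'² = 171/841.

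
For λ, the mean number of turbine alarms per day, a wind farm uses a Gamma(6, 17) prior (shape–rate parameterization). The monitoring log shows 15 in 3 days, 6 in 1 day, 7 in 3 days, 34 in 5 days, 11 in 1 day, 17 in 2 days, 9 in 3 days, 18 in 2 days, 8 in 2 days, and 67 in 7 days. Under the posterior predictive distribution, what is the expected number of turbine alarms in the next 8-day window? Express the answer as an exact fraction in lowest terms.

792/23

Total count: 15 + 6 + 7 + 34 + 11 + 17 + 9 + 18 + 8 + 67 = 192.
Total exposure: 3 + 1 + 3 + 5 + 1 + 2 + 3 + 2 + 2 + 7 = 29 days.
By Gamma–Poisson conjugacy, the posterior is Gamma(α + Σx, β + Σt) = Gamma(6 + 192, 17 + 29) = Gamma(198, 46).
Predictive mean over an 8-day window = T·E[λ|data] = 8·198/46 = 792/23.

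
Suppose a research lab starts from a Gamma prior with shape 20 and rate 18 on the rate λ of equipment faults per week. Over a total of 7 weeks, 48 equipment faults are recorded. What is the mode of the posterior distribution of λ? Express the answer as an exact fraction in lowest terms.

67/25

Total count 48 over total exposure 7 weeks.
Posterior: α' = 20 + 48 = 68, β' = 18 + 7 = 25.
Posterior mode = (α'−1)/β' = 67/25.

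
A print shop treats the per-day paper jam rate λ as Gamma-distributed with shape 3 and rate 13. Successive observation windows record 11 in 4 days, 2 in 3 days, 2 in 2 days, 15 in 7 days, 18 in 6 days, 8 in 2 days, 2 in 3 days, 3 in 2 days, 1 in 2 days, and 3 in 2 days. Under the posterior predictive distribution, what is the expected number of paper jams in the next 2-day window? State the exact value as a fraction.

68/23

Total count: 11 + 2 + 2 + 15 + 18 + 8 + 2 + 3 + 1 + 3 = 65.
Total exposure: 4 + 3 + 2 + 7 + 6 + 2 + 3 + 2 + 2 + 2 = 33 days.
Conjugate update: add total count to the shape and total exposure to the rate, giving Gamma(68, 46).
Predictive mean over a 2-day window = T·E[λ|data] = 2·68/46 = 68/23.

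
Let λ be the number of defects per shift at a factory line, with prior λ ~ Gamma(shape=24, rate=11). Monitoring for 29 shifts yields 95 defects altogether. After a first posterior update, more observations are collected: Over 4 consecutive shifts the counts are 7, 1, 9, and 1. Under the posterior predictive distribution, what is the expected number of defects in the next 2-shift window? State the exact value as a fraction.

137/22

Total count 95 over total exposure 29 shifts.
After the first batch: Gamma(24 + 95, 11 + 29) = Gamma(119, 40).
Total count: 7 + 1 + 9 + 1 = 18.
Total exposure: 4 shifts.
After the second batch: Gamma(119 + 18, 40 + 4) = Gamma(137, 44).
Predictive mean over a 2-shift window = T·E[λ|data] = 2·137/44 = 137/22.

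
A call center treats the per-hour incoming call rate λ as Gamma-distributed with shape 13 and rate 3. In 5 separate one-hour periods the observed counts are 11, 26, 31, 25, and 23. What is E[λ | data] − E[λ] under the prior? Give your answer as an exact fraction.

283/24

Total count: 11 + 26 + 31 + 25 + 23 = 116.
Total exposure: 5 hours.
Gamma(α, β) with Poisson data over total exposure Σt gives posterior Gamma(α+Σx, β+Σt) = Gamma(129, 8).
Posterior mean = 129/8 = 129/8; prior mean = 13/3 = 13/3. Difference = 129/8 − 13/3 = 283/24.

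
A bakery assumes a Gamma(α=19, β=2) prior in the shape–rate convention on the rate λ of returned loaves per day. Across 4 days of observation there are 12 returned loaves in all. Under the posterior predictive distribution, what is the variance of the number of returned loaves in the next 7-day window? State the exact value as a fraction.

Total count 12 over total exposure 4 days.
Conjugate update: add total count to the shape and total exposure to the rate, giving Gamma(31, 6).
The posterior predictive for a window of length T is Negative Binomial with variance T·α'·(β'+T)/β'² = 7·31·13/36 = 2821/36.

2821/36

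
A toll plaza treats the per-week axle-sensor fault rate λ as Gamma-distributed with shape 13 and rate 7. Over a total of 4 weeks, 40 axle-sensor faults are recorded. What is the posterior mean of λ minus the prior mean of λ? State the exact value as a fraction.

Total count 40 over total exposure 4 weeks.
Gamma(α, β) with Poisson data over total exposure Σt gives posterior Gamma(α+Σx, β+Σt) = Gamma(53, 11).
Posterior mean = 53/11 = 53/11; prior mean = 13/7 = 13/7. Difference = 53/11 − 13/7 = 228/77.

228/77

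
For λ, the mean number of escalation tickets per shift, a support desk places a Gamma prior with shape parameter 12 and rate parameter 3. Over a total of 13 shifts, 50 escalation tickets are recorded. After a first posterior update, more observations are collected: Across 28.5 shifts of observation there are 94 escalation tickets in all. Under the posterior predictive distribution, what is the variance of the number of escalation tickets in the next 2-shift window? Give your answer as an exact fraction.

58032/7921

Total count 50 over total exposure 13 shifts.
After the first batch: Gamma(12 + 50, 3 + 13) = Gamma(62, 16).
Total count 94 over total exposure 28.5 shifts.
After the second batch: Gamma(62 + 94, 16 + 28.5) = Gamma(156, 89/2).
The posterior predictive for a window of length T is Negative Binomial with variance T·α'·(β'+T)/β'² = 2·156·(93/2)/(7921/4) = 58032/7921.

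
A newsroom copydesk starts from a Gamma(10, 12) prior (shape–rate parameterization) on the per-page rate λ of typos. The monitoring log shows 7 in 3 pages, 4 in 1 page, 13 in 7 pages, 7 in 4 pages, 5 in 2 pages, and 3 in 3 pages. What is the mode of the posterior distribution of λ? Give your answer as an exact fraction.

3/2

Total count: 7 + 4 + 13 + 7 + 5 + 3 = 39.
Total exposure: 3 + 1 + 7 + 4 + 2 + 3 = 20 pages.
Posterior: α' = 10 + 39 = 49, β' = 12 + 20 = 32.
Posterior mode = (α'−1)/β' = 48/32 = 3/2.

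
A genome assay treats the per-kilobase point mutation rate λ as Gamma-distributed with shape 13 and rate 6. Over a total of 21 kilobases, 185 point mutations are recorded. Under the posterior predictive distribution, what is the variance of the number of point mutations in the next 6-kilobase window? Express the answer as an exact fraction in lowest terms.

Total count 185 over total exposure 21 kilobases.
By Gamma–Poisson conjugacy, the posterior is Gamma(α + Σx, β + Σt) = Gamma(13 + 185, 6 + 21) = Gamma(198, 27).
The posterior predictive for a window of length T is Negative Binomial with variance T·α'·(β'+T)/β'² = 6·198·33/729 = 484/9.

484/9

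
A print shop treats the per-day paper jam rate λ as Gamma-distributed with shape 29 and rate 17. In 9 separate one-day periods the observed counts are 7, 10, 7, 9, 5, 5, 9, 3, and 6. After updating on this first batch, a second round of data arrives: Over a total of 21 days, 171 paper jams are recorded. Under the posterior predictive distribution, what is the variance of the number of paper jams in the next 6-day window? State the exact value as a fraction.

82998/2209

Total count: 7 + 10 + 7 + 9 + 5 + 5 + 9 + 3 + 6 = 61.
Total exposure: 9 days.
After the first batch: Gamma(29 + 61, 17 + 9) = Gamma(90, 26).
Total count 171 over total exposure 21 days.
After the second batch: Gamma(90 + 171, 26 + 21) = Gamma(261, 47).
The posterior predictive for a window of length T is Negative Binomial with variance T·α'·(β'+T)/β'² = 6·261·53/2209 = 82998/2209.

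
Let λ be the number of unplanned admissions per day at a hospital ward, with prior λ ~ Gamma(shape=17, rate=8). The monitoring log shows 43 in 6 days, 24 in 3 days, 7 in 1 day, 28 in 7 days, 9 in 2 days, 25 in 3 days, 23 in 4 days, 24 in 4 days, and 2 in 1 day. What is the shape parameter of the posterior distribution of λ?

Total count: 43 + 24 + 7 + 28 + 9 + 25 + 23 + 24 + 2 = 185.
Total exposure: 6 + 3 + 1 + 7 + 2 + 3 + 4 + 4 + 1 = 31 days.
Conjugate update: add total count to the shape and total exposure to the rate, giving Gamma(202, 39).

202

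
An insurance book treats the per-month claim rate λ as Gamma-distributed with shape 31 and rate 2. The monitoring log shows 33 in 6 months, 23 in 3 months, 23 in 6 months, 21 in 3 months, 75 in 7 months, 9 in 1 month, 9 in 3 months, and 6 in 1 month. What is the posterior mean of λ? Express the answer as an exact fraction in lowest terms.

115/16

Total count: 33 + 23 + 23 + 21 + 75 + 9 + 9 + 6 = 199.
Total exposure: 6 + 3 + 6 + 3 + 7 + 1 + 3 + 1 = 30 months.
Gamma(α, β) with Poisson data over total exposure Σt gives posterior Gamma(α+Σx, β+Σt) = Gamma(230, 32).
Posterior mean = α'/β' = 230/32 = 115/16.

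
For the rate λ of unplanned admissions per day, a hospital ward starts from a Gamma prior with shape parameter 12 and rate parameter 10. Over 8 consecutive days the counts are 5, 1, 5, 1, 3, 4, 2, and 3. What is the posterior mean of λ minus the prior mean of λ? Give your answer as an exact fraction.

4/5

Total count: 5 + 1 + 5 + 1 + 3 + 4 + 2 + 3 = 24.
Total exposure: 8 days.
Conjugate update: add total count to the shape and total exposure to the rate, giving Gamma(36, 18).
Posterior mean = 36/18 = 2; prior mean = 12/10 = 6/5. Difference = 2 − 6/5 = 4/5.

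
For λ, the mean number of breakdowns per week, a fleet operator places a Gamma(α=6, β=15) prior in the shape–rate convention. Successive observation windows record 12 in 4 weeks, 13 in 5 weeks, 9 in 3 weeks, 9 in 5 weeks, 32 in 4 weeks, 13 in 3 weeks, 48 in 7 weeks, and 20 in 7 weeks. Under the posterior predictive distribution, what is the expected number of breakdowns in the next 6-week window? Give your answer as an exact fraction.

Total count: 12 + 13 + 9 + 9 + 32 + 13 + 48 + 20 = 156.
Total exposure: 4 + 5 + 3 + 5 + 4 + 3 + 7 + 7 = 38 weeks.
The Gamma prior is conjugate for the Poisson rate, so λ | data ~ Gamma(6+156, 15+38) = Gamma(162, 53).
Predictive mean over a 6-week window = T·E[λ|data] = 6·162/53 = 972/53.

972/53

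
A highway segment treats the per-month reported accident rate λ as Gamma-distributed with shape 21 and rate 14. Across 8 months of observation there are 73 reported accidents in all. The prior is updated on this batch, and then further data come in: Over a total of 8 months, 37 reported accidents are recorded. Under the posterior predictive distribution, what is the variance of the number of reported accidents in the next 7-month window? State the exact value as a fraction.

Total count 73 over total exposure 8 months.
After the first batch: Gamma(21 + 73, 14 + 8) = Gamma(94, 22).
Total count 37 over total exposure 8 months.
After the second batch: Gamma(94 + 37, 22 + 8) = Gamma(131, 30).
The posterior predictive for a window of length T is Negative Binomial with variance T·α'·(β'+T)/β'² = 7·131·37/900 = 33929/900.

33929/900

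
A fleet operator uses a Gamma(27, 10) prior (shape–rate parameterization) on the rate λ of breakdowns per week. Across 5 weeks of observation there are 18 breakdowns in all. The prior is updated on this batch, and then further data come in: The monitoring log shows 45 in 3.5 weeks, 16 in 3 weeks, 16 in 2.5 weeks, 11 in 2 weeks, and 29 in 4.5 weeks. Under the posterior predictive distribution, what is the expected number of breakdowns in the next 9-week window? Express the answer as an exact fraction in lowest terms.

2916/61

Total count 18 over total exposure 5 weeks.
After the first batch: Gamma(27 + 18, 10 + 5) = Gamma(45, 15).
Total count: 45 + 16 + 16 + 11 + 29 = 117.
Total exposure: 3.5 + 3 + 2.5 + 2 + 4.5 = 15.5 weeks.
After the second batch: Gamma(45 + 117, 15 + 15.5) = Gamma(162, 61/2).
Predictive mean over a 9-week window = T·E[λ|data] = 9·162/(61/2) = 2916/61.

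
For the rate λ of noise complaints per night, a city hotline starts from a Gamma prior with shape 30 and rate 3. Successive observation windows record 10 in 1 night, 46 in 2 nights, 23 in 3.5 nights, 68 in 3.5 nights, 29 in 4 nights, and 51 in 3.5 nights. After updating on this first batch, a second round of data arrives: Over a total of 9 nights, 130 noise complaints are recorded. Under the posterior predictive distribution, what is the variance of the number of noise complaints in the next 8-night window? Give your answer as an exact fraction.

464400/3481

Total count: 10 + 46 + 23 + 68 + 29 + 51 = 227.
Total exposure: 1 + 2 + 3.5 + 3.5 + 4 + 3.5 = 17.5 nights.
After the first batch: Gamma(30 + 227, 3 + 17.5) = Gamma(257, 41/2).
Total count 130 over total exposure 9 nights.
After the second batch: Gamma(257 + 130, 41/2 + 9) = Gamma(387, 59/2).
The posterior predictive for a window of length T is Negative Binomial with variance T·α'·(β'+T)/β'² = 8·387·(75/2)/(3481/4) = 464400/3481.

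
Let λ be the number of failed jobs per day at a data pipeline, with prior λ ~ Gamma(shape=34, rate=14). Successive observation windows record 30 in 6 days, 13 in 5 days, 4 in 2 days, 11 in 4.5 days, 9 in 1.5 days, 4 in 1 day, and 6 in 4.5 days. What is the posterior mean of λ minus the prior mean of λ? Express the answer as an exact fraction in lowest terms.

Total count: 30 + 13 + 4 + 11 + 9 + 4 + 6 = 77.
Total exposure: 6 + 5 + 2 + 4.5 + 1.5 + 1 + 4.5 = 24.5 days.
The Gamma prior is conjugate for the Poisson rate, so λ | data ~ Gamma(34+77, 14+24.5) = Gamma(111, 77/2).
Posterior mean = 111/(77/2) = 222/77; prior mean = 34/14 = 17/7. Difference = 222/77 − 17/7 = 5/11.

5/11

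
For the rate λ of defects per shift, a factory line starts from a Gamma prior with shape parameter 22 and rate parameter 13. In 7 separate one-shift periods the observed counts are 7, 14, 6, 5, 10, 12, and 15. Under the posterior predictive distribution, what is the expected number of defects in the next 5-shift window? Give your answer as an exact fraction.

Total count: 7 + 14 + 6 + 5 + 10 + 12 + 15 = 69.
Total exposure: 7 shifts.
Conjugate update: add total count to the shape and total exposure to the rate, giving Gamma(91, 20).
Predictive mean over a 5-shift window = T·E[λ|data] = 5·91/20 = 91/4.

91/4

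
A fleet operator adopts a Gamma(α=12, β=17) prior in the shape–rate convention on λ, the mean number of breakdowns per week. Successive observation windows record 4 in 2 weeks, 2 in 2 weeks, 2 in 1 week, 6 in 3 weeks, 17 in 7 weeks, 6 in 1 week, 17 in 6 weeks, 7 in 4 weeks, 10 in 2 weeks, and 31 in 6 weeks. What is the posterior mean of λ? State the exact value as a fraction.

38/17

Total count: 4 + 2 + 2 + 6 + 17 + 6 + 17 + 7 + 10 + 31 = 102.
Total exposure: 2 + 2 + 1 + 3 + 7 + 1 + 6 + 4 + 2 + 6 = 34 weeks.
Conjugate update: add total count to the shape and total exposure to the rate, giving Gamma(114, 51).
Posterior mean = α'/β' = 114/51 = 38/17.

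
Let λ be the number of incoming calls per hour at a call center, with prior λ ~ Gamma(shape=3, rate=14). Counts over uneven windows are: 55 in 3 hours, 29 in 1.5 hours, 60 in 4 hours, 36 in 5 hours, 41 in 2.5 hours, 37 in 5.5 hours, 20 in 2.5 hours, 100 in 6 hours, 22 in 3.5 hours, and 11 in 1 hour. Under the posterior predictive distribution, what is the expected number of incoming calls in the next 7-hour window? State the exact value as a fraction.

Total count: 55 + 29 + 60 + 36 + 41 + 37 + 20 + 100 + 22 + 11 = 411.
Total exposure: 3 + 1.5 + 4 + 5 + 2.5 + 5.5 + 2.5 + 6 + 3.5 + 1 = 34.5 hours.
By Gamma–Poisson conjugacy, the posterior is Gamma(α + Σx, β + Σt) = Gamma(3 + 411, 14 + 34.5) = Gamma(414, 97/2).
Predictive mean over a 7-hour window = T·E[λ|data] = 7·414/(97/2) = 5796/97.

5796/97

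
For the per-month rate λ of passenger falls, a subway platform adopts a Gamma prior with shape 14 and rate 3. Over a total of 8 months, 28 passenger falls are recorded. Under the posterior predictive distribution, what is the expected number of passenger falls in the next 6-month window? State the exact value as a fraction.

252/11

Total count 28 over total exposure 8 months.
By Gamma–Poisson conjugacy, the posterior is Gamma(α + Σx, β + Σt) = Gamma(14 + 28, 3 + 8) = Gamma(42, 11).
Predictive mean over a 6-month window = T·E[λ|data] = 6·42/11 = 252/11.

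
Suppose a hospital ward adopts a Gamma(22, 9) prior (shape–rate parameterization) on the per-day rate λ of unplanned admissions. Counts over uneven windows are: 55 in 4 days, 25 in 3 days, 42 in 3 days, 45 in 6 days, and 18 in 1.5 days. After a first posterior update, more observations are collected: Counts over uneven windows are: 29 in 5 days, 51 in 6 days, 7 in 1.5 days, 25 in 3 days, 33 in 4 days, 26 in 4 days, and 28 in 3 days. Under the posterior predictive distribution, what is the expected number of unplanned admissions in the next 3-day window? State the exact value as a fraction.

Total count: 55 + 25 + 42 + 45 + 18 = 185.
Total exposure: 4 + 3 + 3 + 6 + 1.5 = 17.5 days.
After the first batch: Gamma(22 + 185, 9 + 17.5) = Gamma(207, 53/2).
Total count: 29 + 51 + 7 + 25 + 33 + 26 + 28 = 199.
Total exposure: 5 + 6 + 1.5 + 3 + 4 + 4 + 3 = 26.5 days.
After the second batch: Gamma(207 + 199, 53/2 + 26.5) = Gamma(406, 53).
Predictive mean over a 3-day window = T·E[λ|data] = 3·406/53 = 1218/53.

1218/53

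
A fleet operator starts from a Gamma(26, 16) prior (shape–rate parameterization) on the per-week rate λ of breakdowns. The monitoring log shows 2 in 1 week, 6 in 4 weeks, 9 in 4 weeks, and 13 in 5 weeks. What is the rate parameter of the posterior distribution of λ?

30

Total count: 2 + 6 + 9 + 13 = 30.
Total exposure: 1 + 4 + 4 + 5 = 14 weeks.
Conjugate update: add total count to the shape and total exposure to the rate, giving Gamma(56, 30).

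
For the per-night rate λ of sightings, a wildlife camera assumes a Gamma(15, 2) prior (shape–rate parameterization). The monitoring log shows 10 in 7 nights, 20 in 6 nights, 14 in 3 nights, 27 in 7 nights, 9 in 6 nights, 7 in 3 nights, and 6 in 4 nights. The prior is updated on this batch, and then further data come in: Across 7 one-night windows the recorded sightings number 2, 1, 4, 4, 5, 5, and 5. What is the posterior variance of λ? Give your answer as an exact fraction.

Total count: 10 + 20 + 14 + 27 + 9 + 7 + 6 = 93.
Total exposure: 7 + 6 + 3 + 7 + 6 + 3 + 4 = 36 nights.
After the first batch: Gamma(15 + 93, 2 + 36) = Gamma(108, 38).
Total count: 2 + 1 + 4 + 4 + 5 + 5 + 5 = 26.
Total exposure: 7 nights.
After the second batch: Gamma(108 + 26, 38 + 7) = Gamma(134, 45).
Posterior variance = α'/β'² = 134/2025.

134/2025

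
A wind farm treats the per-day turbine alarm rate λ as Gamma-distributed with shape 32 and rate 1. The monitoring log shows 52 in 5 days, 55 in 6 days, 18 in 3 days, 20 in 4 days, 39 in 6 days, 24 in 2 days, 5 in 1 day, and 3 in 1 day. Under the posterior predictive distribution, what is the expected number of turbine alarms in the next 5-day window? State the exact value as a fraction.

Total count: 52 + 55 + 18 + 20 + 39 + 24 + 5 + 3 = 216.
Total exposure: 5 + 6 + 3 + 4 + 6 + 2 + 1 + 1 = 28 days.
By Gamma–Poisson conjugacy, the posterior is Gamma(α + Σx, β + Σt) = Gamma(32 + 216, 1 + 28) = Gamma(248, 29).
Predictive mean over a 5-day window = T·E[λ|data] = 5·248/29 = 1240/29.

1240/29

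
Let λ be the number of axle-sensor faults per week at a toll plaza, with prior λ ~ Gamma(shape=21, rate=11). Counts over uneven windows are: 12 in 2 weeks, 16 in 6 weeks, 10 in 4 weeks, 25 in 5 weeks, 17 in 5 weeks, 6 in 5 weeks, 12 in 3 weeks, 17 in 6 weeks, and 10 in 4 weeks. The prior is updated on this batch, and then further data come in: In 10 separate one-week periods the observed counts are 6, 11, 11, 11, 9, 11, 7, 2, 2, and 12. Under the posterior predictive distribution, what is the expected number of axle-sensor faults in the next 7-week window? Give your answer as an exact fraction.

1596/61

Total count: 12 + 16 + 10 + 25 + 17 + 6 + 12 + 17 + 10 = 125.
Total exposure: 2 + 6 + 4 + 5 + 5 + 5 + 3 + 6 + 4 = 40 weeks.
After the first batch: Gamma(21 + 125, 11 + 40) = Gamma(146, 51).
Total count: 6 + 11 + 11 + 11 + 9 + 11 + 7 + 2 + 2 + 12 = 82.
Total exposure: 10 weeks.
After the second batch: Gamma(146 + 82, 51 + 10) = Gamma(228, 61).
Predictive mean over a 7-week window = T·E[λ|data] = 7·228/61 = 1596/61.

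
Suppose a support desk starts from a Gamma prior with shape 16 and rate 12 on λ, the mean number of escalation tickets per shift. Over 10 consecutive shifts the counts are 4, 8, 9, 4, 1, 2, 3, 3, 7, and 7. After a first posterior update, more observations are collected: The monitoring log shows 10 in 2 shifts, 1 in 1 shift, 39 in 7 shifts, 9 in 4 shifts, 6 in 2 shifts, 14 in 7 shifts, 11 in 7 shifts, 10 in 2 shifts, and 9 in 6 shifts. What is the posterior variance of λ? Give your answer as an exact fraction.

Total count: 4 + 8 + 9 + 4 + 1 + 2 + 3 + 3 + 7 + 7 = 48.
Total exposure: 10 shifts.
After the first batch: Gamma(16 + 48, 12 + 10) = Gamma(64, 22).
Total count: 10 + 1 + 39 + 9 + 6 + 14 + 11 + 10 + 9 = 109.
Total exposure: 2 + 1 + 7 + 4 + 2 + 7 + 7 + 2 + 6 = 38 shifts.
After the second batch: Gamma(64 + 109, 22 + 38) = Gamma(173, 60).
Posterior variance = α'/β'² = 173/3600.

173/3600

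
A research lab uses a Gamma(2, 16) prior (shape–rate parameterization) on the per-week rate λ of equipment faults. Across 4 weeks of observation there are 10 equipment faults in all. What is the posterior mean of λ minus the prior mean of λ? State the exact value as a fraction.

Total count 10 over total exposure 4 weeks.
By Gamma–Poisson conjugacy, the posterior is Gamma(α + Σx, β + Σt) = Gamma(2 + 10, 16 + 4) = Gamma(12, 20).
Posterior mean = 12/20 = 3/5; prior mean = 2/16 = 1/8. Difference = 3/5 − 1/8 = 19/40.

19/40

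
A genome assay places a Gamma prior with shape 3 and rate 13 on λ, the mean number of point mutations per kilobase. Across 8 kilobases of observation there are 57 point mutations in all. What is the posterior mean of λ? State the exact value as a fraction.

Total count 57 over total exposure 8 kilobases.
Conjugate update: add total count to the shape and total exposure to the rate, giving Gamma(60, 21).
Posterior mean = α'/β' = 60/21 = 20/7.

20/7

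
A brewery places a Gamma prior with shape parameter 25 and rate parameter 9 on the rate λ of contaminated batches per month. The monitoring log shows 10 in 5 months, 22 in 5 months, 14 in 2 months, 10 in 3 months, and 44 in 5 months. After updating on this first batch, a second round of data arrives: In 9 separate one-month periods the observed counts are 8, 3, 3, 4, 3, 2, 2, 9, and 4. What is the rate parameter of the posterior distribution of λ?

38

Total count: 10 + 22 + 14 + 10 + 44 = 100.
Total exposure: 5 + 5 + 2 + 3 + 5 = 20 months.
After the first batch: Gamma(25 + 100, 9 + 20) = Gamma(125, 29).
Total count: 8 + 3 + 3 + 4 + 3 + 2 + 2 + 9 + 4 = 38.
Total exposure: 9 months.
After the second batch: Gamma(125 + 38, 29 + 9) = Gamma(163, 38).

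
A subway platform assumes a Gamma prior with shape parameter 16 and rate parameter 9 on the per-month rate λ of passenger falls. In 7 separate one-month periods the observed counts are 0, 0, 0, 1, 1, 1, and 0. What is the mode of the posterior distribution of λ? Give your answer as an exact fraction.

9/8

Total count: 0 + 0 + 0 + 1 + 1 + 1 + 0 = 3.
Total exposure: 7 months.
Posterior: α' = 16 + 3 = 19, β' = 9 + 7 = 16.
Posterior mode = (α'−1)/β' = 18/16 = 9/8.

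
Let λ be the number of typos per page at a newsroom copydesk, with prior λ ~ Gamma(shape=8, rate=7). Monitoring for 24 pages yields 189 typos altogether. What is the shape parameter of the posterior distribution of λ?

197

Total count 189 over total exposure 24 pages.
The Gamma prior is conjugate for the Poisson rate, so λ | data ~ Gamma(8+189, 7+24) = Gamma(197, 31).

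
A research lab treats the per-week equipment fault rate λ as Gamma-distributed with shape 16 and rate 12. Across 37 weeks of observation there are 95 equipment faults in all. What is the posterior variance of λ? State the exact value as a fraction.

111/2401

Total count 95 over total exposure 37 weeks.
By Gamma–Poisson conjugacy, the posterior is Gamma(α + Σx, β + Σt) = Gamma(16 + 95, 12 + 37) = Gamma(111, 49).
Posterior variance = α'/β'² = 111/2401.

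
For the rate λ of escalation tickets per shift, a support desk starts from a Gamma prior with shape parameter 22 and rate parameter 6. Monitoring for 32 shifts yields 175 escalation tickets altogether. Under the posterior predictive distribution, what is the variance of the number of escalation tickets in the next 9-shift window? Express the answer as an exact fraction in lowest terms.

83331/1444

Total count 175 over total exposure 32 shifts.
By Gamma–Poisson conjugacy, the posterior is Gamma(α + Σx, β + Σt) = Gamma(22 + 175, 6 + 32) = Gamma(197, 38).
The posterior predictive for a window of length T is Negative Binomial with variance T·α'·(β'+T)/β'² = 9·197·47/1444 = 83331/1444.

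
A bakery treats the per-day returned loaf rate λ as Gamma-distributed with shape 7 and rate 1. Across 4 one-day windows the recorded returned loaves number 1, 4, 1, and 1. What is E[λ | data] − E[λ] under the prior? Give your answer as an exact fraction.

Total count: 1 + 4 + 1 + 1 = 7.
Total exposure: 4 days.
Posterior: α' = 7 + 7 = 14, β' = 1 + 4 = 5.
Posterior mean = 14/5 = 14/5; prior mean = 7/1 = 7. Difference = 14/5 − 7 = -21/5.

-21/5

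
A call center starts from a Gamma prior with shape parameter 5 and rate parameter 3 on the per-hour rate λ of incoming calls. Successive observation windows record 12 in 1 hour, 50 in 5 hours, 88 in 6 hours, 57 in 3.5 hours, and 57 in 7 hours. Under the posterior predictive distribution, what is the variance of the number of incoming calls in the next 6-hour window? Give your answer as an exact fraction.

22596/289

Total count: 12 + 50 + 88 + 57 + 57 = 264.
Total exposure: 1 + 5 + 6 + 3.5 + 7 = 22.5 hours.
Gamma(α, β) with Poisson data over total exposure Σt gives posterior Gamma(α+Σx, β+Σt) = Gamma(269, 51/2).
The posterior predictive for a window of length T is Negative Binomial with variance T·α'·(β'+T)/β'² = 6·269·(63/2)/(2601/4) = 22596/289.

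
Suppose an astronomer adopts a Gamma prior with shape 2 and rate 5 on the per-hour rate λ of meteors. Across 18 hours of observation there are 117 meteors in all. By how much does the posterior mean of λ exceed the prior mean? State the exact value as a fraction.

Total count 117 over total exposure 18 hours.
The Gamma prior is conjugate for the Poisson rate, so λ | data ~ Gamma(2+117, 5+18) = Gamma(119, 23).
Posterior mean = 119/23 = 119/23; prior mean = 2/5 = 2/5. Difference = 119/23 − 2/5 = 549/115.

549/115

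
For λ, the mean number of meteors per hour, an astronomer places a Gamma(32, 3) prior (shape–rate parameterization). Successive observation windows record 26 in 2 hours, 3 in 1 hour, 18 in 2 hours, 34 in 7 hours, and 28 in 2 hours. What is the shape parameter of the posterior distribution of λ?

141

Total count: 26 + 3 + 18 + 34 + 28 = 109.
Total exposure: 2 + 1 + 2 + 7 + 2 = 14 hours.
By Gamma–Poisson conjugacy, the posterior is Gamma(α + Σx, β + Σt) = Gamma(32 + 109, 3 + 14) = Gamma(141, 17).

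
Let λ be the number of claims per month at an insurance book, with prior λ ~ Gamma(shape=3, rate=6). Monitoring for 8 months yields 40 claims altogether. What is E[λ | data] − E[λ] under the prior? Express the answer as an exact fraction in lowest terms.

18/7

Total count 40 over total exposure 8 months.
Conjugate update: add total count to the shape and total exposure to the rate, giving Gamma(43, 14).
Posterior mean = 43/14 = 43/14; prior mean = 3/6 = 1/2. Difference = 43/14 − 1/2 = 18/7.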